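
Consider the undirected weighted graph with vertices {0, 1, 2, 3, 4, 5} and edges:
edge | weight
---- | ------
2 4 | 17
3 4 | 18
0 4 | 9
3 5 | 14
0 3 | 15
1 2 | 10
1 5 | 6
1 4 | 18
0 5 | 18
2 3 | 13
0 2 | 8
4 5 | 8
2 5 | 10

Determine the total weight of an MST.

44

Kruskal's algorithm — process edges by increasing weight (ties by edge label):
1 5 (6): add. Components now {0} {1,5} {2} {3} {4}
0 2 (8): add. Components now {0,2} {1,5} {3} {4}
4 5 (8): add. Components now {0,2} {1,4,5} {3}
0 4 (9): add. Components now {0,1,2,4,5} {3}
1 2 (10): skip — 1 and 2 already connected.
2 5 (10): skip — 2 and 5 already connected.
2 3 (13): add. Components now {0,1,2,3,4,5}
MST edges: 1 5, 0 2, 4 5, 0 4, 2 3; total weight 6+8+8+9+13 = 44.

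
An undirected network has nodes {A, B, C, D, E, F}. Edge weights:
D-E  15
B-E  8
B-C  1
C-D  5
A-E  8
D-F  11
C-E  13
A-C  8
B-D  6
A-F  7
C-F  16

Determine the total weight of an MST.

Sort edges by weight, then run Kruskal:
B-C (1): add — endpoints in different components.
C-D (5): add — endpoints in different components.
B-D (6): skip — B and D already connected.
A-F (7): add — endpoints in different components.
A-C (8): add — endpoints in different components.
A-E (8): add — endpoints in different components.
MST edges: B-C, C-D, A-F, A-C, A-E; total weight 1+5+7+8+8 = 29.

29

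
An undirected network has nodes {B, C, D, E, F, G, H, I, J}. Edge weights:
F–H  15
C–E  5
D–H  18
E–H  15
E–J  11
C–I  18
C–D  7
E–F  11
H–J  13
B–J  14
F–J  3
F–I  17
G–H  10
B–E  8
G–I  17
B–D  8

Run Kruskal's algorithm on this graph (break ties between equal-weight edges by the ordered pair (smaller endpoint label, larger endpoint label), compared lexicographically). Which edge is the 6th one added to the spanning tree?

E-F

Kruskal's algorithm — process edges by increasing weight (ties by edge label):
F–J (3): add — endpoints in different components.
C–E (5): add — endpoints in different components.
C–D (7): add — endpoints in different components.
B–D (8): add — endpoints in different components.
B–E (8): skip — B and E already connected.
G–H (10): add — endpoints in different components.
E–F (11): add — endpoints in different components.
E–J (11): skip — E and J already connected.
H–J (13): add — endpoints in different components.
B–J (14): skip — B and J already connected.
E–H (15): skip — E and H already connected.
F–H (15): skip — F and H already connected.
F–I (17): add — endpoints in different components.
The 6th edge added is E–F.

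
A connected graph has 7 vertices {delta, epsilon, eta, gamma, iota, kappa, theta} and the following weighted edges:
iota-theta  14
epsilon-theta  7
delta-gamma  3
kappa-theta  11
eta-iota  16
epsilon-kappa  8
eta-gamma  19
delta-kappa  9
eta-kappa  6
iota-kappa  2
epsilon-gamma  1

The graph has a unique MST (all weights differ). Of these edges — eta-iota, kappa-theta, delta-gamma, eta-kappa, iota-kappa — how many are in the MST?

3

Kruskal's algorithm — process edges by increasing weight (ties by edge label):
epsilon-gamma (1): add — endpoints in different components.
iota-kappa (2): add — endpoints in different components.
delta-gamma (3): add — endpoints in different components.
eta-kappa (6): add — endpoints in different components.
epsilon-theta (7): add — endpoints in different components.
epsilon-kappa (8): add — endpoints in different components.
MST edge set: {epsilon-gamma, iota-kappa, delta-gamma, eta-kappa, epsilon-theta, epsilon-kappa}.
Of the listed edges, {delta-gamma, eta-kappa, iota-kappa} are in the MST → 3.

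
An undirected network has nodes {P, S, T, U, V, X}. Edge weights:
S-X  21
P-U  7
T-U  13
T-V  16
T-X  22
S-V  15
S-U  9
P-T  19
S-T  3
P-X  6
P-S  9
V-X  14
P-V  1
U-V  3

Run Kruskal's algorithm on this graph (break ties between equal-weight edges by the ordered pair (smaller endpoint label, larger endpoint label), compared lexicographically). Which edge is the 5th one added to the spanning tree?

P-S

Kruskal's algorithm — process edges by increasing weight (ties by edge label):
P-V (1): add — endpoints in different components.
S-T (3): add — endpoints in different components.
U-V (3): add — endpoints in different components.
P-X (6): add — endpoints in different components.
P-U (7): skip — P and U already connected.
P-S (9): add — endpoints in different components.
The 5th edge added is P-S.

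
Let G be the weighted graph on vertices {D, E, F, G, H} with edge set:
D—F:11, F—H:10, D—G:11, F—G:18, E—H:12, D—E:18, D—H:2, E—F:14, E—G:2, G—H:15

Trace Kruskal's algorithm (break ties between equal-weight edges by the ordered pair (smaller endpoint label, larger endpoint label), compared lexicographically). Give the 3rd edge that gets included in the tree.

F-H

Kruskal's algorithm — process edges by increasing weight (ties by edge label):
D—H (2): add — endpoints in different components.
E—G (2): add — endpoints in different components.
F—H (10): add — endpoints in different components.
D—F (11): skip — D and F already connected.
D—G (11): add — endpoints in different components.
The 3rd edge added is F—H.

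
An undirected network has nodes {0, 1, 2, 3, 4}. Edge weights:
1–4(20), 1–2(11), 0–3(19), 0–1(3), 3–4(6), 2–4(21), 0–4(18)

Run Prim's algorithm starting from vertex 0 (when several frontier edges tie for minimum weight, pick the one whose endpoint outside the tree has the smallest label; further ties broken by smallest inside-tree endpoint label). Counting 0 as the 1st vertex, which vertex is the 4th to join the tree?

4

Prim, starting at 0.
Step 1: frontier [0–1 3, 0–4 18, 0–3 19] → take 0–1 (3); add 1.
Step 2: frontier [0–4 18, 0–3 19, 1–2 11, 1–4 20] → take 1–2 (11); add 2.
Step 3: frontier [0–4 18, 0–3 19, 1–4 20, 2–4 21] → take 0–4 (18); add 4.
Step 4: frontier [0–3 19, 3–4 6] → take 3–4 (6); add 3.
Vertex order: 0, 1, 2, 4, 3. The 4th vertex is 4.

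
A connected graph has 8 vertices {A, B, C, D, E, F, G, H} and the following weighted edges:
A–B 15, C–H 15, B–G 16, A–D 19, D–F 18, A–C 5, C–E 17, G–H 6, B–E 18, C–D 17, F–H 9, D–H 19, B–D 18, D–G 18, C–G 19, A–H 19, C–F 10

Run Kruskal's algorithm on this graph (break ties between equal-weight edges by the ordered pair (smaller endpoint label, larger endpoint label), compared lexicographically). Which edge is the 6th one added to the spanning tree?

Kruskal: consider edges lightest-first.
A–C (5): add — endpoints in different components.
G–H (6): add — endpoints in different components.
F–H (9): add — endpoints in different components.
C–F (10): add — endpoints in different components.
A–B (15): add — endpoints in different components.
C–H (15): skip — C and H already connected.
B–G (16): skip — B and G already connected.
C–D (17): add — endpoints in different components.
C–E (17): add — endpoints in different components.
The 6th edge added is C–D.

C-D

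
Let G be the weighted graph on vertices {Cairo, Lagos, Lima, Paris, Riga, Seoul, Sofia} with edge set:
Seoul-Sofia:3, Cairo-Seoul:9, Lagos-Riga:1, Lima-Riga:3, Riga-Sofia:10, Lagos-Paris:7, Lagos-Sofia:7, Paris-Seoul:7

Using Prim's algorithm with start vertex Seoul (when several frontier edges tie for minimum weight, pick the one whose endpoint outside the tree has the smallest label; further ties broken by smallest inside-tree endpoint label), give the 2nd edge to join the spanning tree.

Lagos-Sofia

Prim, starting at Seoul.
Step 1: cheapest edge leaving the tree is Seoul-Sofia (3); add Sofia.
Step 2: cheapest edge leaving the tree is Lagos-Sofia (7); add Lagos.
Step 3: cheapest edge leaving the tree is Lagos-Riga (1); add Riga.
Step 4: cheapest edge leaving the tree is Lima-Riga (3); add Lima.
Step 5: cheapest edge leaving the tree is Lagos-Paris (7); add Paris.
Step 6: cheapest edge leaving the tree is Cairo-Seoul (9); add Cairo.
The 2nd edge added is Lagos-Sofia.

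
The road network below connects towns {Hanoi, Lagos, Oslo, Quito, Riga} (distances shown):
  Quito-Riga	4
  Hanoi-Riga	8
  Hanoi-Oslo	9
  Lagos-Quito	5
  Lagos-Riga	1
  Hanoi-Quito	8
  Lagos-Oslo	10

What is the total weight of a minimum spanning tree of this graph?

Prim, starting at Hanoi.
Step 1: frontier [Hanoi-Quito 8, Hanoi-Riga 8, Hanoi-Oslo 9] → take Hanoi-Quito (8); add Quito.
Step 2: frontier [Hanoi-Riga 8, Hanoi-Oslo 9, Quito-Riga 4, Lagos-Quito 5] → take Quito-Riga (4); add Riga.
Step 3: frontier [Hanoi-Oslo 9, Lagos-Quito 5, Lagos-Riga 1] → take Lagos-Riga (1); add Lagos.
Step 4: frontier [Hanoi-Oslo 9, Lagos-Oslo 10] → take Hanoi-Oslo (9); add Oslo.
MST edges: Hanoi-Quito, Quito-Riga, Lagos-Riga, Hanoi-Oslo; total weight 8+4+1+9 = 22.

22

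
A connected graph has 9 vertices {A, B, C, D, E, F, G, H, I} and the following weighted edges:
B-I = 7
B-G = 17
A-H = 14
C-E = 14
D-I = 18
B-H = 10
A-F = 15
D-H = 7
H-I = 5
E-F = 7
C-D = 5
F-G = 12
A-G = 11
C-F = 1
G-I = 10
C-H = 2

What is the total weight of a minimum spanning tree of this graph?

48

Grow the tree from I using Prim:
Step 1: cheapest edge leaving the tree is H-I (5); add H.
Step 2: cheapest edge leaving the tree is C-H (2); add C.
Step 3: cheapest edge leaving the tree is C-F (1); add F.
Step 4: cheapest edge leaving the tree is C-D (5); add D.
Step 5: cheapest edge leaving the tree is B-I (7); add B.
Step 6: cheapest edge leaving the tree is E-F (7); add E.
Step 7: cheapest edge leaving the tree is G-I (10); add G.
Step 8: cheapest edge leaving the tree is A-G (11); add A.
MST edges: H-I, C-H, C-F, C-D, B-I, E-F, G-I, A-G; total weight 5+2+1+5+7+7+10+11 = 48.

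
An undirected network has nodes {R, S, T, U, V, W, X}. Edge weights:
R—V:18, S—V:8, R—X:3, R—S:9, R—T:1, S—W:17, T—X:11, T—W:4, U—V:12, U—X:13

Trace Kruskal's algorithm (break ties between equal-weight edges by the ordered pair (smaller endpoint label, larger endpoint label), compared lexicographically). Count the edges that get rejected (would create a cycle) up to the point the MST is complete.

1

Kruskal: consider edges lightest-first.
R—T (1): add — endpoints in different components.
R—X (3): add — endpoints in different components.
T—W (4): add — endpoints in different components.
S—V (8): add — endpoints in different components.
R—S (9): add — endpoints in different components.
T—X (11): skip — T and X already connected.
U—V (12): add — endpoints in different components.
Edges rejected before the tree was complete: 1.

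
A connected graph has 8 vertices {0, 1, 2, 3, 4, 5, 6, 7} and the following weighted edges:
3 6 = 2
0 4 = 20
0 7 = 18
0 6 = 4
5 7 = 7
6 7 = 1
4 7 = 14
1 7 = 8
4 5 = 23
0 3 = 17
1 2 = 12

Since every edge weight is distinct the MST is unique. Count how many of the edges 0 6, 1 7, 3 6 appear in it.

Kruskal: consider edges lightest-first.
6 7 (1): add — endpoints in different components.
3 6 (2): add — endpoints in different components.
0 6 (4): add — endpoints in different components.
5 7 (7): add — endpoints in different components.
1 7 (8): add — endpoints in different components.
1 2 (12): add — endpoints in different components.
4 7 (14): add — endpoints in different components.
MST edge set: {6 7, 3 6, 0 6, 5 7, 1 7, 1 2, 4 7}.
Of the listed edges, {0 6, 1 7, 3 6} are in the MST → 3.

3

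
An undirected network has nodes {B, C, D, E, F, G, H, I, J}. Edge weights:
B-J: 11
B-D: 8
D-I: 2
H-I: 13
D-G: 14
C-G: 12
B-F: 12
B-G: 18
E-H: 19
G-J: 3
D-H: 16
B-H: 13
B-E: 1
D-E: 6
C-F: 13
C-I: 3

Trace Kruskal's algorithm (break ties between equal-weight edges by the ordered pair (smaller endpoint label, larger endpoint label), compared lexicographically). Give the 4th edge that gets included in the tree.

G-J

Kruskal's algorithm — process edges by increasing weight (ties by edge label):
B-E (1): add — endpoints in different components.
D-I (2): add — endpoints in different components.
C-I (3): add — endpoints in different components.
G-J (3): add — endpoints in different components.
D-E (6): add — endpoints in different components.
B-D (8): skip — B and D already connected.
B-J (11): add — endpoints in different components.
B-F (12): add — endpoints in different components.
C-G (12): skip — C and G already connected.
B-H (13): add — endpoints in different components.
The 4th edge added is G-J.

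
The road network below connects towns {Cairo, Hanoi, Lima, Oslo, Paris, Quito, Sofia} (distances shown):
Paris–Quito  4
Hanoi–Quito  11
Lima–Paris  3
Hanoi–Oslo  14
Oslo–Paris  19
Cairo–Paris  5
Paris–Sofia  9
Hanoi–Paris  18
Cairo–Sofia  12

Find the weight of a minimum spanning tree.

46

Prim's algorithm from Quito:
Step 1: frontier [Paris–Quito 4, Hanoi–Quito 11] → take Paris–Quito (4); add Paris.
Step 2: frontier [Lima–Paris 3, Cairo–Paris 5, Paris–Sofia 9, Hanoi–Paris 18, Oslo–Paris 19, Hanoi–Quito 11] → take Lima–Paris (3); add Lima.
Step 3: frontier [Cairo–Paris 5, Paris–Sofia 9, Hanoi–Paris 18, Oslo–Paris 19, Hanoi–Quito 11] → take Cairo–Paris (5); add Cairo.
Step 4: frontier [Cairo–Sofia 12, Paris–Sofia 9, Hanoi–Paris 18, Oslo–Paris 19, Hanoi–Quito 11] → take Paris–Sofia (9); add Sofia.
Step 5: frontier [Hanoi–Paris 18, Oslo–Paris 19, Hanoi–Quito 11] → take Hanoi–Quito (11); add Hanoi.
Step 6: frontier [Hanoi–Oslo 14, Oslo–Paris 19] → take Hanoi–Oslo (14); add Oslo.
MST edges: Paris–Quito, Lima–Paris, Cairo–Paris, Paris–Sofia, Hanoi–Quito, Hanoi–Oslo; total weight 4+3+5+9+11+14 = 46.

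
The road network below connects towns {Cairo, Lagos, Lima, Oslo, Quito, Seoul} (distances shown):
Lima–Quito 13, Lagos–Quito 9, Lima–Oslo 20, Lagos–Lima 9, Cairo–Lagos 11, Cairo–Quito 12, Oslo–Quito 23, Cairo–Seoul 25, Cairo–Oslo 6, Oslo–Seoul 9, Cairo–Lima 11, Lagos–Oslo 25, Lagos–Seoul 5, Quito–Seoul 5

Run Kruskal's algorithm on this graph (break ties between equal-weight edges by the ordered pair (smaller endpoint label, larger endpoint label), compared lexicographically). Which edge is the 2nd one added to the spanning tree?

Quito-Seoul

Sort edges by weight, then run Kruskal:
Lagos–Seoul (5): add — endpoints in different components.
Quito–Seoul (5): add — endpoints in different components.
Cairo–Oslo (6): add — endpoints in different components.
Lagos–Lima (9): add — endpoints in different components.
Lagos–Quito (9): skip — Lagos and Quito already connected.
Oslo–Seoul (9): add — endpoints in different components.
The 2nd edge added is Quito–Seoul.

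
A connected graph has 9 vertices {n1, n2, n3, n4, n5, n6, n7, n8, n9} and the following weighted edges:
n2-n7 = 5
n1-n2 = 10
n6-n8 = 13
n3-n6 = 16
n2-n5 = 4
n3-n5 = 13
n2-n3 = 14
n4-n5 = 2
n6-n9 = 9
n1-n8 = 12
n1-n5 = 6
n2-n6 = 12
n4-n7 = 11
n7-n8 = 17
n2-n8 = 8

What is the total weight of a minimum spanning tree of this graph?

Sort edges by weight, then run Kruskal:
n4-n5 (2): add — endpoints in different components.
n2-n5 (4): add — endpoints in different components.
n2-n7 (5): add — endpoints in different components.
n1-n5 (6): add — endpoints in different components.
n2-n8 (8): add — endpoints in different components.
n6-n9 (9): add — endpoints in different components.
n1-n2 (10): skip — n1 and n2 already connected.
n4-n7 (11): skip — n4 and n7 already connected.
n1-n8 (12): skip — n8 and n1 already connected.
n2-n6 (12): add — endpoints in different components.
n3-n5 (13): add — endpoints in different components.
MST edges: n4-n5, n2-n5, n2-n7, n1-n5, n2-n8, n6-n9, n2-n6, n3-n5; total weight 2+4+5+6+8+9+12+13 = 59.

59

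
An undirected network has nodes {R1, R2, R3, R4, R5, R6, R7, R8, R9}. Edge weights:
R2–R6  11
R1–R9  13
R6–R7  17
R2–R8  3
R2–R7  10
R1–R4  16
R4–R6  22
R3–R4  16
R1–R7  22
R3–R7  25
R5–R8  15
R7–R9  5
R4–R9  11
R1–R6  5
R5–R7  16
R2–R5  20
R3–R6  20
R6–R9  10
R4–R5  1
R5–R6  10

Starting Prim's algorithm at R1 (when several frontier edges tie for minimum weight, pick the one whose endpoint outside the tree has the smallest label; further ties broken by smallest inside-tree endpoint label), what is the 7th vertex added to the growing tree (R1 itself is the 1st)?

R2

Prim, starting at R1.
Step 1: cheapest edge leaving the tree is R1–R6 (5); add R6.
Step 2: cheapest edge leaving the tree is R5–R6 (10); add R5.
Step 3: cheapest edge leaving the tree is R4–R5 (1); add R4.
Step 4: cheapest edge leaving the tree is R6–R9 (10); add R9.
Step 5: cheapest edge leaving the tree is R7–R9 (5); add R7.
Step 6: cheapest edge leaving the tree is R2–R7 (10); add R2.
Step 7: cheapest edge leaving the tree is R2–R8 (3); add R8.
Step 8: cheapest edge leaving the tree is R3–R4 (16); add R3.
Vertex order: R1, R6, R5, R4, R9, R7, R2, R8, R3. The 7th vertex is R2.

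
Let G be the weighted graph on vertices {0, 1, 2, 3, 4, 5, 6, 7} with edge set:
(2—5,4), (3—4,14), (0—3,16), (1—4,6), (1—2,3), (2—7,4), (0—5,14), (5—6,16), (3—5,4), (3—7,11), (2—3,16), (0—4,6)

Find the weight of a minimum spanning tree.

43

Prim's algorithm from 7:
Step 1: cheapest edge leaving the tree is 2—7 (4); add 2.
Step 2: cheapest edge leaving the tree is 1—2 (3); add 1.
Step 3: cheapest edge leaving the tree is 2—5 (4); add 5.
Step 4: cheapest edge leaving the tree is 3—5 (4); add 3.
Step 5: cheapest edge leaving the tree is 1—4 (6); add 4.
Step 6: cheapest edge leaving the tree is 0—4 (6); add 0.
Step 7: cheapest edge leaving the tree is 5—6 (16); add 6.
MST edges: 2—7, 1—2, 2—5, 3—5, 1—4, 0—4, 5—6; total weight 4+3+4+4+6+6+16 = 43.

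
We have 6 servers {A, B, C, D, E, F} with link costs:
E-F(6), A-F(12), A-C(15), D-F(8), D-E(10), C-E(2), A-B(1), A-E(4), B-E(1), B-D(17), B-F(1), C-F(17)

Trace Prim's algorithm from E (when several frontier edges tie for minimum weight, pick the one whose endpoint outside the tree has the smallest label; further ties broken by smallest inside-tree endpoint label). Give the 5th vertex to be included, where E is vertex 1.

C

Prim's algorithm from E:
Step 1: cheapest edge leaving the tree is B-E (1); add B.
Step 2: cheapest edge leaving the tree is A-B (1); add A.
Step 3: cheapest edge leaving the tree is B-F (1); add F.
Step 4: cheapest edge leaving the tree is C-E (2); add C.
Step 5: cheapest edge leaving the tree is D-F (8); add D.
Vertex order: E, B, A, F, C, D. The 5th vertex is C.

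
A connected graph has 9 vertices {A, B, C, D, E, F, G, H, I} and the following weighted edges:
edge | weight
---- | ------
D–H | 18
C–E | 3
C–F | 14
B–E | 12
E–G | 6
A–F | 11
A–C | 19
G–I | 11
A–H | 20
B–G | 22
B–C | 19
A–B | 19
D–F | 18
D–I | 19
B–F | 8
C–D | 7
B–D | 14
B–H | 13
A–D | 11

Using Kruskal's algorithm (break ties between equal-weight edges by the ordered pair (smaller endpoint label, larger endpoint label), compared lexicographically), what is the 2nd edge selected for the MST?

Sort edges by weight, then run Kruskal:
C–E (3): add — endpoints in different components.
E–G (6): add — endpoints in different components.
C–D (7): add — endpoints in different components.
B–F (8): add — endpoints in different components.
A–D (11): add — endpoints in different components.
A–F (11): add — endpoints in different components.
G–I (11): add — endpoints in different components.
B–E (12): skip — B and E already connected.
B–H (13): add — endpoints in different components.
The 2nd edge added is E–G.

E-G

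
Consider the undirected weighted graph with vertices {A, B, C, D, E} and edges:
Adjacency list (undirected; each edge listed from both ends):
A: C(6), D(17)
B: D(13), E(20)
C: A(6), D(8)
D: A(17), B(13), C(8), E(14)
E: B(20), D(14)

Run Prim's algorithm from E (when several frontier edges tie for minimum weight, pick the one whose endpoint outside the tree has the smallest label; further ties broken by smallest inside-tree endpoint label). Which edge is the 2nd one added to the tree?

Prim's algorithm from E:
Step 1: frontier [D-E 14, B-E 20] → take D-E (14); add D.
Step 2: frontier [C-D 8, B-D 13, A-D 17, B-E 20] → take C-D (8); add C.
Step 3: frontier [A-C 6, B-D 13, A-D 17, B-E 20] → take A-C (6); add A.
Step 4: frontier [B-D 13, B-E 20] → take B-D (13); add B.
The 2nd edge added is C-D.

C-D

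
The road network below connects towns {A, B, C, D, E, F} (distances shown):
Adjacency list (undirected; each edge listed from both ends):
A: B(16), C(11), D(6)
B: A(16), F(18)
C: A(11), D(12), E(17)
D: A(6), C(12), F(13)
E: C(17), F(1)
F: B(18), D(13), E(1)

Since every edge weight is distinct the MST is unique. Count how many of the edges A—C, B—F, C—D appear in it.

1

Kruskal: consider edges lightest-first.
E—F (1): add. Components now {A} {B} {C} {D} {E,F}
A—D (6): add. Components now {A,D} {B} {C} {E,F}
A—C (11): add. Components now {A,C,D} {B} {E,F}
C—D (12): skip — C and D already connected.
D—F (13): add. Components now {A,C,D,E,F} {B}
A—B (16): add. Components now {A,B,C,D,E,F}
MST edge set: {E—F, A—D, A—C, D—F, A—B}.
Of the listed edges, {A—C} are in the MST → 1.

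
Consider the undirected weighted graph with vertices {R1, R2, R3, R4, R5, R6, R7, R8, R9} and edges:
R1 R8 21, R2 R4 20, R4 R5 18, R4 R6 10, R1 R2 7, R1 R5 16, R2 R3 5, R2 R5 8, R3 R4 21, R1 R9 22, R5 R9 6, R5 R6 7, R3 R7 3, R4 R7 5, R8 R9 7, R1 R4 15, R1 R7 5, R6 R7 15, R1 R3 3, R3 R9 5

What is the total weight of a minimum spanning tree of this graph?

Kruskal's algorithm — process edges by increasing weight (ties by edge label):
R1 R3 (3): add — endpoints in different components.
R3 R7 (3): add — endpoints in different components.
R1 R7 (5): skip — R7 and R1 already connected.
R2 R3 (5): add — endpoints in different components.
R3 R9 (5): add — endpoints in different components.
R4 R7 (5): add — endpoints in different components.
R5 R9 (6): add — endpoints in different components.
R1 R2 (7): skip — R2 and R1 already connected.
R5 R6 (7): add — endpoints in different components.
R8 R9 (7): add — endpoints in different components.
MST edges: R1 R3, R3 R7, R2 R3, R3 R9, R4 R7, R5 R9, R5 R6, R8 R9; total weight 3+3+5+5+5+6+7+7 = 41.

41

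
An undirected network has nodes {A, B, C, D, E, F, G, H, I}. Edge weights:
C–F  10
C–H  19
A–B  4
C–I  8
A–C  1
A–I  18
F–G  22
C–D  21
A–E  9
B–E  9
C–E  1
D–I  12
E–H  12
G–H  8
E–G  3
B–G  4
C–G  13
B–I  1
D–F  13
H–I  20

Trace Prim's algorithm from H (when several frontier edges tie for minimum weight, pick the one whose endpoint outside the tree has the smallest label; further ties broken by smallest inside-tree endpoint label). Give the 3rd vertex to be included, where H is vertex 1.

Prim's algorithm from H:
Step 1: cheapest edge leaving the tree is G–H (8); add G.
Step 2: cheapest edge leaving the tree is E–G (3); add E.
Step 3: cheapest edge leaving the tree is C–E (1); add C.
Step 4: cheapest edge leaving the tree is A–C (1); add A.
Step 5: cheapest edge leaving the tree is A–B (4); add B.
Step 6: cheapest edge leaving the tree is B–I (1); add I.
Step 7: cheapest edge leaving the tree is C–F (10); add F.
Step 8: cheapest edge leaving the tree is D–I (12); add D.
Vertex order: H, G, E, C, A, B, I, F, D. The 3rd vertex is E.

E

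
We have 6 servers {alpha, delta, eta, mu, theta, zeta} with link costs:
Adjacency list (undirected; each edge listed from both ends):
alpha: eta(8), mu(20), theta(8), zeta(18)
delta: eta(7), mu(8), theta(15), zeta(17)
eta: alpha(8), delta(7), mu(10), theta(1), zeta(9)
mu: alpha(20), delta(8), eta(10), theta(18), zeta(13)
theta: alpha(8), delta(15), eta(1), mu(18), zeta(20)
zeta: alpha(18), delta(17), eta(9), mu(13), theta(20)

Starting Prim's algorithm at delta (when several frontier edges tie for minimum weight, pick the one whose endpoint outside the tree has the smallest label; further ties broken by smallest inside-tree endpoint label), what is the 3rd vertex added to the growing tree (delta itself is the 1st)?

theta

Prim's algorithm from delta:
Step 1: cheapest edge leaving the tree is delta–eta (7); add eta.
Step 2: cheapest edge leaving the tree is eta–theta (1); add theta.
Step 3: cheapest edge leaving the tree is alpha–eta (8); add alpha.
Step 4: cheapest edge leaving the tree is delta–mu (8); add mu.
Step 5: cheapest edge leaving the tree is eta–zeta (9); add zeta.
Vertex order: delta, eta, theta, alpha, mu, zeta. The 3rd vertex is theta.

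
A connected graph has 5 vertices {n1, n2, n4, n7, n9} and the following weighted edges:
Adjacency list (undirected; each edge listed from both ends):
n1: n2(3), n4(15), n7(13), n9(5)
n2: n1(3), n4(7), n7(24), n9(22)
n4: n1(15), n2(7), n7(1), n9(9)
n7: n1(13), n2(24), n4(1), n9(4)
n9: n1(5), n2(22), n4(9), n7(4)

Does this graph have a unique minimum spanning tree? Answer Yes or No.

Sort edges by weight, then run Kruskal:
n4—n7 (1): add. Components now {n4,n7} {n2} {n9} {n1}
n1—n2 (3): add. Components now {n4,n7} {n1,n2} {n9}
n7—n9 (4): add. Components now {n4,n7,n9} {n1,n2}
n1—n9 (5): add. Components now {n1,n2,n4,n7,n9}
Every non-tree edge has weight strictly greater than the heaviest edge on the tree path between its endpoints, so the MST is unique.

Yes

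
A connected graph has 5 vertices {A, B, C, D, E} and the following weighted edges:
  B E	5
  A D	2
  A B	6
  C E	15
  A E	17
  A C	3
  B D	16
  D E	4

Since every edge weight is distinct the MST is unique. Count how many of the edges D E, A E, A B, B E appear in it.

Sort edges by weight, then run Kruskal:
A D (2): add — endpoints in different components.
A C (3): add — endpoints in different components.
D E (4): add — endpoints in different components.
B E (5): add — endpoints in different components.
MST edge set: {A D, A C, D E, B E}.
Of the listed edges, {D E, B E} are in the MST → 2.

2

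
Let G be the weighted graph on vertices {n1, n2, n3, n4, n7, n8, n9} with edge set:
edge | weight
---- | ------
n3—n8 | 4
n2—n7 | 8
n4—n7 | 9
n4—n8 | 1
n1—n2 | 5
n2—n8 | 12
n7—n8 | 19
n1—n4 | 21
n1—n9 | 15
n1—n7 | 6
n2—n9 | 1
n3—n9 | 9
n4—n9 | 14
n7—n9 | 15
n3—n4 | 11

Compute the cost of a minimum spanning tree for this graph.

26

Prim's algorithm from n3:
Step 1: cheapest edge leaving the tree is n3—n8 (4); add n8.
Step 2: cheapest edge leaving the tree is n4—n8 (1); add n4.
Step 3: cheapest edge leaving the tree is n4—n7 (9); add n7.
Step 4: cheapest edge leaving the tree is n1—n7 (6); add n1.
Step 5: cheapest edge leaving the tree is n1—n2 (5); add n2.
Step 6: cheapest edge leaving the tree is n2—n9 (1); add n9.
MST edges: n3—n8, n4—n8, n4—n7, n1—n7, n1—n2, n2—n9; total weight 4+1+9+6+5+1 = 26.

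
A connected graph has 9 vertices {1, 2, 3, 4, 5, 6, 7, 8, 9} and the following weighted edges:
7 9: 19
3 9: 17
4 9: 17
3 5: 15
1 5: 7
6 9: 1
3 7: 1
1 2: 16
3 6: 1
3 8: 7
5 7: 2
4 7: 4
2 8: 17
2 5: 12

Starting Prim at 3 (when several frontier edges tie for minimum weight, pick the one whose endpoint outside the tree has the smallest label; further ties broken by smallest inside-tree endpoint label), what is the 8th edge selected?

2-5

Grow the tree from 3 using Prim:
Step 1: frontier [3 6 1, 3 7 1, 3 8 7, 3 5 15, 3 9 17] → take 3 6 (1); add 6.
Step 2: frontier [3 7 1, 3 8 7, 3 5 15, 3 9 17, 6 9 1] → take 3 7 (1); add 7.
Step 3: frontier [3 8 7, 3 5 15, 3 9 17, 6 9 1, 5 7 2, 4 7 4, 7 9 19] → take 6 9 (1); add 9.
Step 4: frontier [3 8 7, 3 5 15, 5 7 2, 4 7 4, 4 9 17] → take 5 7 (2); add 5.
Step 5: frontier [3 8 7, 1 5 7, 2 5 12, 4 7 4, 4 9 17] → take 4 7 (4); add 4.
Step 6: frontier [3 8 7, 1 5 7, 2 5 12] → take 1 5 (7); add 1.
Step 7: frontier [1 2 16, 3 8 7, 2 5 12] → take 3 8 (7); add 8.
Step 8: frontier [1 2 16, 2 5 12, 2 8 17] → take 2 5 (12); add 2.
The 8th edge added is 2 5.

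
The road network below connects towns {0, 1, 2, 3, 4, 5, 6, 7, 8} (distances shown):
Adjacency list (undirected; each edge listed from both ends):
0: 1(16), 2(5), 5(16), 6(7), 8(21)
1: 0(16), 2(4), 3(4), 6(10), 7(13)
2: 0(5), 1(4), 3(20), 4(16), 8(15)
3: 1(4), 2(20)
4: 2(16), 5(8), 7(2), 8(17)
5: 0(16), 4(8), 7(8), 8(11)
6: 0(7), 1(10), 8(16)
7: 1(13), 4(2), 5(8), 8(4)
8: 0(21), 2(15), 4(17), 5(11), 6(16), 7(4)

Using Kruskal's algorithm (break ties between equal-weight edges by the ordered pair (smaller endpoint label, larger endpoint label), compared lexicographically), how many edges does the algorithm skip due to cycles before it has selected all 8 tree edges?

Kruskal's algorithm — process edges by increasing weight (ties by edge label):
4 7 (2): add — endpoints in different components.
1 2 (4): add — endpoints in different components.
1 3 (4): add — endpoints in different components.
7 8 (4): add — endpoints in different components.
0 2 (5): add — endpoints in different components.
0 6 (7): add — endpoints in different components.
4 5 (8): add — endpoints in different components.
5 7 (8): skip — 5 and 7 already connected.
1 6 (10): skip — 1 and 6 already connected.
5 8 (11): skip — 5 and 8 already connected.
1 7 (13): add — endpoints in different components.
Edges rejected before the tree was complete: 3.

3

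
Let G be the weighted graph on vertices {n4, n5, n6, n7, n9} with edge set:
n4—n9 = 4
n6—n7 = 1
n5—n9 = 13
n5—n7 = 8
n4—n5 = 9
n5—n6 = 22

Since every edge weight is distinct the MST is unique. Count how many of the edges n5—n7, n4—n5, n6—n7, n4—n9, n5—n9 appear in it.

Kruskal's algorithm — process edges by increasing weight (ties by edge label):
n6—n7 (1): add — endpoints in different components.
n4—n9 (4): add — endpoints in different components.
n5—n7 (8): add — endpoints in different components.
n4—n5 (9): add — endpoints in different components.
MST edge set: {n6—n7, n4—n9, n5—n7, n4—n5}.
Of the listed edges, {n5—n7, n4—n5, n6—n7, n4—n9} are in the MST → 4.

4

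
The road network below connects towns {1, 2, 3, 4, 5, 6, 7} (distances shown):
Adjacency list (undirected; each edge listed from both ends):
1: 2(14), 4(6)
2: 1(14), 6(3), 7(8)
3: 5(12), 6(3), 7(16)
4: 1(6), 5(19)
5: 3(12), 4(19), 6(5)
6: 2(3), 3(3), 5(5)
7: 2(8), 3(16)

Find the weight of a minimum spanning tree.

39

Kruskal's algorithm — process edges by increasing weight (ties by edge label):
2 6 (3): add. Components now {1} {2,6} {3} {4} {5} {7}
3 6 (3): add. Components now {1} {2,3,6} {4} {5} {7}
5 6 (5): add. Components now {1} {2,3,5,6} {4} {7}
1 4 (6): add. Components now {1,4} {2,3,5,6} {7}
2 7 (8): add. Components now {1,4} {2,3,5,6,7}
3 5 (12): skip — 3 and 5 already connected.
1 2 (14): add. Components now {1,2,3,4,5,6,7}
MST edges: 2 6, 3 6, 5 6, 1 4, 2 7, 1 2; total weight 3+3+5+6+8+14 = 39.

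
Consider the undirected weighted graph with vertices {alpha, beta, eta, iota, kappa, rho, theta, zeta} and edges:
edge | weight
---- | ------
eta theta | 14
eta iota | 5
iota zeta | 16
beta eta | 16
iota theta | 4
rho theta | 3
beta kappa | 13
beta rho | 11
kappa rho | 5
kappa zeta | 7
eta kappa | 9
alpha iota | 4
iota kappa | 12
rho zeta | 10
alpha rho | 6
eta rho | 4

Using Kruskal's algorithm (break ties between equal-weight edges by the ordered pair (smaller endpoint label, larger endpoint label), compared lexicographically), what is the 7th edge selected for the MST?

beta-rho

Sort edges by weight, then run Kruskal:
rho theta (3): add — endpoints in different components.
alpha iota (4): add — endpoints in different components.
eta rho (4): add — endpoints in different components.
iota theta (4): add — endpoints in different components.
eta iota (5): skip — iota and eta already connected.
kappa rho (5): add — endpoints in different components.
alpha rho (6): skip — rho and alpha already connected.
kappa zeta (7): add — endpoints in different components.
eta kappa (9): skip — kappa and eta already connected.
rho zeta (10): skip — rho and zeta already connected.
beta rho (11): add — endpoints in different components.
The 7th edge added is beta rho.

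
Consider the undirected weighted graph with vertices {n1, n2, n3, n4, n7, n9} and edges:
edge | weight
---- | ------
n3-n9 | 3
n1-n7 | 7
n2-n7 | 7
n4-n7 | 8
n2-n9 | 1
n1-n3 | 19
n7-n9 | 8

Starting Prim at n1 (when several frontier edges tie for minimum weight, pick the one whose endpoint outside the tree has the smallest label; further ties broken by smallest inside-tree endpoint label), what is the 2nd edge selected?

n2-n7

Prim, starting at n1.
Step 1: frontier [n1-n7 7, n1-n3 19] → take n1-n7 (7); add n7.
Step 2: frontier [n1-n3 19, n2-n7 7, n4-n7 8, n7-n9 8] → take n2-n7 (7); add n2.
Step 3: frontier [n1-n3 19, n2-n9 1, n4-n7 8, n7-n9 8] → take n2-n9 (1); add n9.
Step 4: frontier [n1-n3 19, n4-n7 8, n3-n9 3] → take n3-n9 (3); add n3.
Step 5: frontier [n4-n7 8] → take n4-n7 (8); add n4.
The 2nd edge added is n2-n7.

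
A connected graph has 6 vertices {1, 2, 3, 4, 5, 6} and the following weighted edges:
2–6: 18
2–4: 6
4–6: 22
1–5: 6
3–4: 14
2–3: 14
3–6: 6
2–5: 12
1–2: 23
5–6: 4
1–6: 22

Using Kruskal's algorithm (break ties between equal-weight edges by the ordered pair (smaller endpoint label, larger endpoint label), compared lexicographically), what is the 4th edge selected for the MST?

3-6

Kruskal: consider edges lightest-first.
5–6 (4): add. Components now {1} {2} {3} {4} {5,6}
1–5 (6): add. Components now {1,5,6} {2} {3} {4}
2–4 (6): add. Components now {1,5,6} {2,4} {3}
3–6 (6): add. Components now {1,3,5,6} {2,4}
2–5 (12): add. Components now {1,2,3,4,5,6}
The 4th edge added is 3–6.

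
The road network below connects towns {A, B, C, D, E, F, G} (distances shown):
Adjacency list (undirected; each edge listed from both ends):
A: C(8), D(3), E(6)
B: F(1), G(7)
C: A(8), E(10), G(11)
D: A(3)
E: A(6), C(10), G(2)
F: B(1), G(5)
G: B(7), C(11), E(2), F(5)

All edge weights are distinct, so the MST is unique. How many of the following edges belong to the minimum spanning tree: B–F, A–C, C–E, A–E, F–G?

Kruskal: consider edges lightest-first.
B–F (1): add — endpoints in different components.
E–G (2): add — endpoints in different components.
A–D (3): add — endpoints in different components.
F–G (5): add — endpoints in different components.
A–E (6): add — endpoints in different components.
B–G (7): skip — B and G already connected.
A–C (8): add — endpoints in different components.
MST edge set: {B–F, E–G, A–D, F–G, A–E, A–C}.
Of the listed edges, {B–F, A–C, A–E, F–G} are in the MST → 4.

4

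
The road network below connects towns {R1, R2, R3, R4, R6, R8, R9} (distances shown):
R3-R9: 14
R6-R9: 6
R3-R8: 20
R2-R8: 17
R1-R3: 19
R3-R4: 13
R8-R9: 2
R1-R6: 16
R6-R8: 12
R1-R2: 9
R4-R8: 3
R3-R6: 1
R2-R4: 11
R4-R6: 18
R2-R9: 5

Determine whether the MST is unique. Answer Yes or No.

Kruskal: consider edges lightest-first.
R3-R6 (1): add. Components now {R8} {R3,R6} {R1} {R4} {R9} {R2}
R8-R9 (2): add. Components now {R8,R9} {R3,R6} {R1} {R4} {R2}
R4-R8 (3): add. Components now {R4,R8,R9} {R3,R6} {R1} {R2}
R2-R9 (5): add. Components now {R2,R4,R8,R9} {R3,R6} {R1}
R6-R9 (6): add. Components now {R2,R3,R4,R6,R8,R9} {R1}
R1-R2 (9): add. Components now {R1,R2,R3,R4,R6,R8,R9}
Every non-tree edge has weight strictly greater than the heaviest edge on the tree path between its endpoints, so the MST is unique.

Yes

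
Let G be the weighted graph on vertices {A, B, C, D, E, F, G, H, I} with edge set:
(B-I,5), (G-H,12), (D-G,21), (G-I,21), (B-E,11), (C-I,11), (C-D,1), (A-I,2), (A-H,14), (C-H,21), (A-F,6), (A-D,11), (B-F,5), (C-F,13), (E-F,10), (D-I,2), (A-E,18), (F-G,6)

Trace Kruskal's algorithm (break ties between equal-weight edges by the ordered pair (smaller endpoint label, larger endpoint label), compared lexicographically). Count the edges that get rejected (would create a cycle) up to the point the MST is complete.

Sort edges by weight, then run Kruskal:
C-D (1): add — endpoints in different components.
A-I (2): add — endpoints in different components.
D-I (2): add — endpoints in different components.
B-F (5): add — endpoints in different components.
B-I (5): add — endpoints in different components.
A-F (6): skip — A and F already connected.
F-G (6): add — endpoints in different components.
E-F (10): add — endpoints in different components.
A-D (11): skip — A and D already connected.
B-E (11): skip — B and E already connected.
C-I (11): skip — C and I already connected.
G-H (12): add — endpoints in different components.
Edges rejected before the tree was complete: 4.

4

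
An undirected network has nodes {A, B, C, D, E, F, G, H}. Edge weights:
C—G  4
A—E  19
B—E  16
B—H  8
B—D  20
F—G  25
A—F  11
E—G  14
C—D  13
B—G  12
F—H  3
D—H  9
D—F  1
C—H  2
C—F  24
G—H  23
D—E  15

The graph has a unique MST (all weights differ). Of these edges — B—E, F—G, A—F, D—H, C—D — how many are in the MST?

1

Kruskal: consider edges lightest-first.
D—F (1): add — endpoints in different components.
C—H (2): add — endpoints in different components.
F—H (3): add — endpoints in different components.
C—G (4): add — endpoints in different components.
B—H (8): add — endpoints in different components.
D—H (9): skip — D and H already connected.
A—F (11): add — endpoints in different components.
B—G (12): skip — B and G already connected.
C—D (13): skip — C and D already connected.
E—G (14): add — endpoints in different components.
MST edge set: {D—F, C—H, F—H, C—G, B—H, A—F, E—G}.
Of the listed edges, {A—F} are in the MST → 1.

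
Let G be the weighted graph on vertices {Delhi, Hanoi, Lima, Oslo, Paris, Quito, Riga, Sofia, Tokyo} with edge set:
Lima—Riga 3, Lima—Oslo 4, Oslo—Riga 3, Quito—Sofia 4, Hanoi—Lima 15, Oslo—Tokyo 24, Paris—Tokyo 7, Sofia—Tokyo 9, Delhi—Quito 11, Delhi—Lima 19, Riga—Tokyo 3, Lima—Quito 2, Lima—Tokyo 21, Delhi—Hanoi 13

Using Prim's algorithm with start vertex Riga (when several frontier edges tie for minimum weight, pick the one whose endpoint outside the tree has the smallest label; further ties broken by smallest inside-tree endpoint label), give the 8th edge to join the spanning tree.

Prim, starting at Riga.
Step 1: cheapest edge leaving the tree is Lima—Riga (3); add Lima.
Step 2: cheapest edge leaving the tree is Lima—Quito (2); add Quito.
Step 3: cheapest edge leaving the tree is Oslo—Riga (3); add Oslo.
Step 4: cheapest edge leaving the tree is Riga—Tokyo (3); add Tokyo.
Step 5: cheapest edge leaving the tree is Quito—Sofia (4); add Sofia.
Step 6: cheapest edge leaving the tree is Paris—Tokyo (7); add Paris.
Step 7: cheapest edge leaving the tree is Delhi—Quito (11); add Delhi.
Step 8: cheapest edge leaving the tree is Delhi—Hanoi (13); add Hanoi.
The 8th edge added is Delhi—Hanoi.

Delhi-Hanoi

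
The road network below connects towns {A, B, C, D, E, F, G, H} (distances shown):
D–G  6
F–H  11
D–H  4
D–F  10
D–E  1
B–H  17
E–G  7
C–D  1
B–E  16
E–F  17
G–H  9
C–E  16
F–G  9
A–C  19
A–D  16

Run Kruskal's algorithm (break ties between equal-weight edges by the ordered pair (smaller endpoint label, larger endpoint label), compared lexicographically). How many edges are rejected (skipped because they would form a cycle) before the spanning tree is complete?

4

Kruskal's algorithm — process edges by increasing weight (ties by edge label):
C–D (1): add — endpoints in different components.
D–E (1): add — endpoints in different components.
D–H (4): add — endpoints in different components.
D–G (6): add — endpoints in different components.
E–G (7): skip — E and G already connected.
F–G (9): add — endpoints in different components.
G–H (9): skip — G and H already connected.
D–F (10): skip — D and F already connected.
F–H (11): skip — F and H already connected.
A–D (16): add — endpoints in different components.
B–E (16): add — endpoints in different components.
Edges rejected before the tree was complete: 4.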